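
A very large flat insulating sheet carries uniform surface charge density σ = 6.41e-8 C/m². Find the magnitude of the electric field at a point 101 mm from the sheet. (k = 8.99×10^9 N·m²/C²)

|E| = 3.62×10^3 N/C

Choose a cylindrical pillbox piercing the sheet, end faces (area A) parallel to it.
Only the two end caps contribute flux: Φ = 2EA. With Q_enc = σA, Gauss's law gives E = |σ|/(2ε₀).
E = 2πk|σ| = 2π(8.99×10^9)(6.41e-8) = 3.62×10^3 N/C.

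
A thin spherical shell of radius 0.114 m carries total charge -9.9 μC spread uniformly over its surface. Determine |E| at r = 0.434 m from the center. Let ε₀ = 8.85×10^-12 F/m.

Take a concentric spherical Gaussian surface of radius r = 0.434 m (r > 0.114 m).
The entire shell is enclosed: Q_enc = -9.90×10^-6 C.
By Gauss's law, ∮E·dA = E·4πr² = Q_enc/ε₀.
E = |Q_enc|/(4πε₀r²) = (9.90×10^-6)/(4π·8.85×10^-12·(0.434)²) = 4.73×10^5 N/C.

4.73×10^5 V/m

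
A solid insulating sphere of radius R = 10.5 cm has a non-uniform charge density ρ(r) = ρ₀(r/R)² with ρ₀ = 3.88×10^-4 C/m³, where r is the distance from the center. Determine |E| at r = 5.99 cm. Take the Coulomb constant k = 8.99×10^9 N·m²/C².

By spherical symmetry E is radial; choose a Gaussian sphere of radius r = 5.99 cm (r < R).
Q_enc = ∫₀^r ρ(r')·4πr'² dr' = (4πρ₀/R²) ∫₀^r r'^4 dr' = 4πρ₀ r^5/(5·R²) = 6.821×10^-8 C.
Gauss's law: E·4πr² = Q_enc/ε₀.
E = k|Q_enc|/r² = (8.99×10^9)(6.821e-8)/(0.0599)² = 1.71×10^5 N/C.

E = 1.71e5 N/C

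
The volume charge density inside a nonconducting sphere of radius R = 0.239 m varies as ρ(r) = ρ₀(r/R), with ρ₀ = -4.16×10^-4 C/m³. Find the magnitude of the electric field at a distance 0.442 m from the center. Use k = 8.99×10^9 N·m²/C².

Use a concentric Gaussian sphere at r = 0.442 m (r > R, all charge enclosed).
Q_enc = 4π ∫₀^R ρ₀(r'/R)^1 r'² dr' = 4πρ₀R³/4 = -1.784e-5 C.
By Gauss's law, ∮E·dA = E·4πr² = Q_enc/ε₀.
E = k|Q_enc|/r² = (8.99×10^9)(1.784×10^-5)/(0.442)² = 8.21×10^5 N/C.

8.21e5 N/C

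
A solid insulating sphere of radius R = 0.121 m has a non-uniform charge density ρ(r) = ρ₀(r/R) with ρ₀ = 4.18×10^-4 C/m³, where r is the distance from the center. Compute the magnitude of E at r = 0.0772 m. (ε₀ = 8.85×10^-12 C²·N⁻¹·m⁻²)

|E| ≈ 5.82×10^5 N/C

Symmetry ⇒ E = E(r) r̂. Gaussian sphere of radius r = 0.0772 m (r < R).
Q_enc = ∫₀^r ρ(r')·4πr'² dr' = (4πρ₀/R) ∫₀^r r'^3 dr' = 4πρ₀ r^4/(4·R) = 3.855×10^-7 C.
Applying ∮E·dA = Q_enc/ε₀ with Φ = E(4πr²):
E = |Q_enc|/(4πε₀r²) = (3.855e-7)/(4π·8.85×10^-12·(0.0772)²) = 5.82×10^5 N/C.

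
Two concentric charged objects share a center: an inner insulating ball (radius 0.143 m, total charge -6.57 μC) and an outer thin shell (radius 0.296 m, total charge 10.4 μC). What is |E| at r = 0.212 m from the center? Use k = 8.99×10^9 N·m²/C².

|E| = 1.31×10^6 V/m

Take a concentric spherical Gaussian surface of radius r = 0.212 m (between the bodies, 0.143 m < r < 0.296 m).
Only the inner charge is enclosed; the outer shell contributes nothing inside itself. Q_enc = -6.57 μC = -6.57e-6 C.
Applying ∮E·dA = Q_enc/ε₀ with Φ = E(4πr²):
E = k|Q_enc|/r² = (8.99×10^9)(6.57×10^-6)/(0.212)² = 1.31×10^6 N/C.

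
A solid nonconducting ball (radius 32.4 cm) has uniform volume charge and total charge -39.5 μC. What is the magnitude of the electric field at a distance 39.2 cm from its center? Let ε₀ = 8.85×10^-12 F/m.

Use a concentric Gaussian sphere at r = 39.2 cm (r > R, so the entire charge is enclosed).
Q_enc = -39.5 μC = -3.95e-5 C.
Gauss's law: E·4πr² = Q_enc/ε₀.
E = |Q_enc|/(4πε₀r²) = (3.95×10^-5)/(4π·8.85×10^-12·(0.392)²) = 2.31e6 N/C.

E ≈ 2.31e6 N/C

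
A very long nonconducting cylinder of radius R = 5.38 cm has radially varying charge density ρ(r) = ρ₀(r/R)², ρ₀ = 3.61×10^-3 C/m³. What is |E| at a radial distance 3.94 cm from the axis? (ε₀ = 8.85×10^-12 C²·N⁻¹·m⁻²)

Take a coaxial cylindrical Gaussian surface of radius r = 3.94 cm and length L (r < R).
λ_enc = ∫₀^r ρ(r')·2πr' dr' = (2πρ₀/R²)·r^4/4 = 4.721×10^-6 C/m.
Since E is radial and uniform over the curved surface, Φ = E·2πrL = Q_enc/ε₀ = λ_enc L/ε₀.
E = |λ_enc|/(2πε₀r) = (4.721×10^-6)/(2π·8.85×10^-12·0.0394) = 2.15×10^6 N/C.

2.15×10^6 N/C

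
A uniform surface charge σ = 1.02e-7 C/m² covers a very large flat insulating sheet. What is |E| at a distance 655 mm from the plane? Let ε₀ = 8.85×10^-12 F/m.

The symmetry is planar: E is normal to the sheet and the same magnitude on both sides. Take a pillbox straddling the sheet with end-cap area A.
Only the two end caps contribute flux: Φ = 2EA. With Q_enc = σA, Gauss's law gives E = |σ|/(2ε₀).
E = |σ|/(2ε₀) = (1.02×10^-7)/(2·8.85×10^-12) = 5.76×10^3 N/C.

|E| ≈ 5.76×10^3 N/C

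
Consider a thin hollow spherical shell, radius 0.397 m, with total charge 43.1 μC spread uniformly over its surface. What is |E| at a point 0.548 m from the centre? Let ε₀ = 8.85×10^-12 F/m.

|E| = 1.29e6 N/C

Use a concentric Gaussian sphere at r = 0.548 m (r > 0.397 m).
The entire shell is enclosed: Q_enc = 4.31e-5 C.
Gauss's law: E·4πr² = Q_enc/ε₀.
E = |Q_enc|/(4πε₀r²) = (4.31×10^-5)/(4π·8.85×10^-12·(0.548)²) = 1.29e6 N/C.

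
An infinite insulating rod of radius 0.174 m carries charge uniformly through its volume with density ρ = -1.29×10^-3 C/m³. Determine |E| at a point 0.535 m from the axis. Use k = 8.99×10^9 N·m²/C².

|E| ≈ 4.12×10^6 V/m

Take a coaxial cylindrical Gaussian surface of radius r = 0.535 m and length L (r > 0.174 m, full cross-section enclosed).
λ_enc = ρ·πR² = (-1.29e-3)π(0.174)² = -1.227e-4 C/m.
Applying ∮E·dA = Q_enc/ε₀ with the end caps contributing no flux:
E = 2k|λ_enc|/r = 2(8.99×10^9)(1.227×10^-4)/(0.535) = 4.12×10^6 N/C.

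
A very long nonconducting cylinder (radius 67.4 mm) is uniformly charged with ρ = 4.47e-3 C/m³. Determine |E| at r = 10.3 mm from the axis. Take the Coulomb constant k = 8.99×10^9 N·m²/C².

|E| ≈ 2.60e6 N/C

Coaxial Gaussian cylinder, radius r = 10.3 mm, length L (r < R).
Charge inside radius r per length L is ρ·πr²·L, so λ_enc = ρπr² = 1.49×10^-6 C/m.
Applying ∮E·dA = Q_enc/ε₀ with the end caps contributing no flux:
E = 2k|λ_enc|/r = 2(8.99×10^9)(1.49×10^-6)/(0.0103) = 2.60×10^6 N/C.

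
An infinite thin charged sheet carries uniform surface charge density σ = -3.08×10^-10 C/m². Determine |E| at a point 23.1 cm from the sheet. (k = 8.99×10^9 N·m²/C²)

E ≈ 17.4 N/C

By planar symmetry E is perpendicular to the sheet and uniform; use a Gaussian pillbox with flat faces of area A on each side of the sheet.
Flux Φ = 2EA and Q_enc = σA, so 2EA = σA/ε₀ ⇒ E = |σ|/(2ε₀), independent of distance.
E = 2πk|σ| = 2π(8.99×10^9)(3.08e-10) = 17.4 N/C.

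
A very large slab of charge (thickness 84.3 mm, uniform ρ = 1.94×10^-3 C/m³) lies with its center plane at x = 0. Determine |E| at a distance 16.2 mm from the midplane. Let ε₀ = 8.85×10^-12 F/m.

E ≈ 3.55×10^6 N/C

By symmetry E is perpendicular to the slab. A Gaussian pillbox from −16.2 mm to +16.2 mm (face area A) lies entirely within the slab.
Q_enc = ρ·(2x)·A and flux = 2EA, so 2EA = 2ρxA/ε₀ ⇒ E = |ρ|x/ε₀.
E = (1.94×10^-3)(0.0162)/(8.85×10^-12) = 3.55e6 N/C.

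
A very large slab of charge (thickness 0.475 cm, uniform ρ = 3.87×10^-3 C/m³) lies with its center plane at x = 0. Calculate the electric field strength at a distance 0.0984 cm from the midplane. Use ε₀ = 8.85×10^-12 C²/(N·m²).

By symmetry E is perpendicular to the slab. A Gaussian pillbox from −0.0984 cm to +0.0984 cm (face area A) lies entirely within the slab.
Q_enc = ρ·(2x)·A and flux = 2EA, so 2EA = 2ρxA/ε₀ ⇒ E = |ρ|x/ε₀.
E = (3.87e-3)(0.000984)/(8.85×10^-12) = 4.30e5 N/C.

|E| ≈ 4.30×10^5 V/m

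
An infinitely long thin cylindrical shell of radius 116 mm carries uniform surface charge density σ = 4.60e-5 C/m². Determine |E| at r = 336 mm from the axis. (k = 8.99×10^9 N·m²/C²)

Take a coaxial cylindrical Gaussian surface of radius r = 336 mm and length L (r > 116 mm).
The whole shell is enclosed: λ_enc = σ·2πR = (4.60×10^-5)·2π·(0.116) = 3.353e-5 C/m.
Since E is radial and uniform over the curved surface, Φ = E·2πrL = Q_enc/ε₀ = λ_enc L/ε₀.
E = 2k|λ_enc|/r = 2(8.99×10^9)(3.353×10^-5)/(0.336) = 1.79e6 N/C.

|E| = 1.79×10^6 N/C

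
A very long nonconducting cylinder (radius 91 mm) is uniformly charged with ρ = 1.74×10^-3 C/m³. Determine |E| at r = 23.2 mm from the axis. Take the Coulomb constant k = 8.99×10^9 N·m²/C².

|E| ≈ 2.28e6 N/C

Choose a coaxial cylinder of radius r = 23.2 mm (arbitrary length L) as the Gaussian surface (r < R).
Enclosed charge per unit length: λ_enc = ρ·πr² = (1.74e-3)π(0.0232)² = 2.942e-6 C/m.
Gauss's law: E·2πrL = λ_enc L/ε₀.
E = 2k|λ_enc|/r = 2(8.99×10^9)(2.942×10^-6)/(0.0232) = 2.28×10^6 N/C.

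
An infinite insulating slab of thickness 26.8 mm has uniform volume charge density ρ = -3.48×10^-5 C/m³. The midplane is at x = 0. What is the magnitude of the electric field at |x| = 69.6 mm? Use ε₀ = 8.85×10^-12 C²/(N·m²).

The point |x| = 69.6 mm lies outside the slab (half-thickness 0.0134 m). A symmetric pillbox spanning the full slab encloses Q_enc = ρ·d·A.
Flux = 2EA ⇒ E = |ρ|d/(2ε₀), independent of distance outside.
E = (3.48×10^-5)(0.0268)/(2·8.85×10^-12) = 5.27e4 N/C.

E = 5.27×10^4 N/C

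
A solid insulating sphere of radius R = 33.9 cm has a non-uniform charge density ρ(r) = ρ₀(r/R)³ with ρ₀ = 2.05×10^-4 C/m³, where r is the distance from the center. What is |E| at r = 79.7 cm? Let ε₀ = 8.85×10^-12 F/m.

Symmetry ⇒ E = E(r) r̂. Gaussian sphere of radius r = 79.7 cm (r > R, all charge enclosed).
Q_enc = 4π ∫₀^R ρ₀(r'/R)^3 r'² dr' = 4πρ₀R³/6 = 1.673×10^-5 C.
Since E is radial and uniform over the Gaussian sphere, Φ = E·4πr² = Q_enc/ε₀.
E = |Q_enc|/(4πε₀r²) = (1.673e-5)/(4π·8.85×10^-12·(0.797)²) = 2.37×10^5 N/C.

|E| ≈ 2.37e5 N/C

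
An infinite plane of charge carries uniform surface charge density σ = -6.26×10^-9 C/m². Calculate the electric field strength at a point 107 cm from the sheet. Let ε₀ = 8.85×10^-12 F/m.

The symmetry is planar: E is normal to the sheet and the same magnitude on both sides. Take a pillbox straddling the sheet with end-cap area A.
Flux Φ = 2EA and Q_enc = σA, so 2EA = σA/ε₀ ⇒ E = |σ|/(2ε₀), independent of distance.
E = |σ|/(2ε₀) = (6.26×10^-9)/(2·8.85×10^-12) = 354 N/C.

|E| = 354 N/C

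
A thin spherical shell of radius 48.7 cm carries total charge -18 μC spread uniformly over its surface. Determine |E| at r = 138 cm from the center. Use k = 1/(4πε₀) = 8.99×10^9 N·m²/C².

E = 8.50×10^4 N/C

Symmetry ⇒ E = E(r) r̂. Gaussian sphere of radius r = 138 cm (r > 48.7 cm).
The entire shell is enclosed: Q_enc = -1.80×10^-5 C.
By Gauss's law, ∮E·dA = E·4πr² = Q_enc/ε₀.
E = k|Q_enc|/r² = (8.99×10^9)(1.80×10^-5)/(1.38)² = 8.50×10^4 N/C.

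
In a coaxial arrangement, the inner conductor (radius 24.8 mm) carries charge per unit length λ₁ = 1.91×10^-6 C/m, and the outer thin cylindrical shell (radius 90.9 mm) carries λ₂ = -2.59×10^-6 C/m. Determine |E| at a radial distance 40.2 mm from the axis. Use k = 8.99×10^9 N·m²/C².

Take a coaxial cylindrical Gaussian surface of radius r = 40.2 mm and length L (between the conductors, 24.8 mm < r < 90.9 mm).
The shell at 90.9 mm lies outside the Gaussian surface, so λ_enc = λ₁ = 1.91×10^-6 C/m.
By Gauss's law (flux through the curved wall only), E·2πrL = λ_enc L/ε₀.
E = 2k|λ_enc|/r = 2(8.99×10^9)(1.91e-6)/(0.0402) = 8.54×10^5 N/C.

8.54e5 V/m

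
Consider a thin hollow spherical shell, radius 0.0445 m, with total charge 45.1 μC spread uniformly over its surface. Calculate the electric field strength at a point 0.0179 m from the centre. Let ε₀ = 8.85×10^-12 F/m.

E = 0

By spherical symmetry E is radial; choose a Gaussian sphere of radius r = 0.0179 m (inside the shell, r < 0.0445 m).
No charge lies within this surface, so Q_enc = 0 and Gauss's law gives E·4πr² = 0 ⇒ E = 0.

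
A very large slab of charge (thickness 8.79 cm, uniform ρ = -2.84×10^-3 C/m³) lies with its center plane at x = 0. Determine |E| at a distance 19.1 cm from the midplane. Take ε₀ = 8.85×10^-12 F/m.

E = 1.41×10^7 N/C

The point |x| = 19.1 cm lies outside the slab (half-thickness 0.04395 m). A symmetric pillbox spanning the full slab encloses Q_enc = ρ·d·A.
Flux = 2EA ⇒ E = |ρ|d/(2ε₀), independent of distance outside.
E = (2.84e-3)(0.0879)/(2·8.85×10^-12) = 1.41×10^7 N/C.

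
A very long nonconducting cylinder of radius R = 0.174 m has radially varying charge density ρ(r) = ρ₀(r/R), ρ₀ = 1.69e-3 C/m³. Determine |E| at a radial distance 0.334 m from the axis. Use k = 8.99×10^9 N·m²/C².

E ≈ 5.77×10^6 N/C

Take a coaxial cylindrical Gaussian surface of radius r = 0.334 m and length L (r > R, full charge per length enclosed).
λ_enc = 2π ∫₀^R ρ₀(r'/R)^1 r' dr' = 2πρ₀R²/3 = 1.072×10^-4 C/m.
Gauss's law: E·2πrL = λ_enc L/ε₀.
E = 2k|λ_enc|/r = 2(8.99×10^9)(1.072×10^-4)/(0.334) = 5.77×10^6 N/C.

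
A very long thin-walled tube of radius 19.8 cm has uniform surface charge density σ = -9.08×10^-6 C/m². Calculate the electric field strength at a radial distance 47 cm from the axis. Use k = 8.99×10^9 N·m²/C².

E ≈ 4.32e5 N/C

Choose a coaxial cylinder of radius r = 47 cm (arbitrary length L) as the Gaussian surface (r > 19.8 cm).
The whole shell is enclosed: λ_enc = σ·2πR = (-9.08×10^-6)·2π·(0.198) = -1.13×10^-5 C/m.
Since E is radial and uniform over the curved surface, Φ = E·2πrL = Q_enc/ε₀ = λ_enc L/ε₀.
E = 2k|λ_enc|/r = 2(8.99×10^9)(1.13e-5)/(0.47) = 4.32×10^5 N/C.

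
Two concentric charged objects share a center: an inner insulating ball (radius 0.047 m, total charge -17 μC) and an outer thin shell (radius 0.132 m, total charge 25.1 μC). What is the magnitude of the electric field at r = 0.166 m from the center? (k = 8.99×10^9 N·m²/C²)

|E| ≈ 2.64×10^6 N/C

Use a concentric Gaussian sphere at r = 0.166 m (r > 0.132 m, enclosing both).
Q_enc = (-17 μC) + (25.1 μC) = 8.10e-6 C.
Gauss's law: E·4πr² = Q_enc/ε₀.
E = k|Q_enc|/r² = (8.99×10^9)(8.10×10^-6)/(0.166)² = 2.64e6 N/C.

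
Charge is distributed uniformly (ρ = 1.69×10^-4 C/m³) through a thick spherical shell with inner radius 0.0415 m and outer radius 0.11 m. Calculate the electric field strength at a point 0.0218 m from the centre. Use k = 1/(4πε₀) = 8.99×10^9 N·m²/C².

E = 0 (no enclosed charge)

Use a concentric Gaussian sphere at r = 0.0218 m (r < 0.0415 m, inside the empty cavity).
Q_enc = 0 (all charge lies at larger r); Gauss's law gives E = 0.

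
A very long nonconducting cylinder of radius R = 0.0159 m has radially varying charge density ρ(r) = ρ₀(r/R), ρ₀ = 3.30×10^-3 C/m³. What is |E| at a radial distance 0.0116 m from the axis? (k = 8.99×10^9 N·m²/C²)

E = 1.05e6 V/m

Coaxial Gaussian cylinder, radius r = 0.0116 m, length L (r < R).
λ_enc = ∫₀^r ρ(r')·2πr' dr' = (2πρ₀/R)·r^3/3 = 6.785×10^-7 C/m.
By Gauss's law (flux through the curved wall only), E·2πrL = λ_enc L/ε₀.
E = 2k|λ_enc|/r = 2(8.99×10^9)(6.785e-7)/(0.0116) = 1.05e6 N/C.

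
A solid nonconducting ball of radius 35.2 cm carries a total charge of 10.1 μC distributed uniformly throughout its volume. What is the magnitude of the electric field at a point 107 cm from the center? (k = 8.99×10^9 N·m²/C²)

Use a concentric Gaussian sphere at r = 107 cm (r > R, so the entire charge is enclosed).
Q_enc = 10.1 μC = 1.01e-5 C.
Gauss's law: E·4πr² = Q_enc/ε₀.
E = k|Q_enc|/r² = (8.99×10^9)(1.01e-5)/(1.07)² = 7.93e4 N/C.

|E| ≈ 7.93×10^4 N/C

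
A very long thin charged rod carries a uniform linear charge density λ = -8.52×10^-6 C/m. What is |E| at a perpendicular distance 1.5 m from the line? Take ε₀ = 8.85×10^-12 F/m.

|E| ≈ 1.02×10^5 N/C

Coaxial Gaussian cylinder, radius r = 1.5 m, length L.
Q_enc = λL, so λ_enc = -8.52×10^-6 C/m.
Since E is radial and uniform over the curved surface, Φ = E·2πrL = Q_enc/ε₀ = λ_enc L/ε₀.
E = |λ_enc|/(2πε₀r) = (8.52e-6)/(2π·8.85×10^-12·1.5) = 1.02×10^5 N/C.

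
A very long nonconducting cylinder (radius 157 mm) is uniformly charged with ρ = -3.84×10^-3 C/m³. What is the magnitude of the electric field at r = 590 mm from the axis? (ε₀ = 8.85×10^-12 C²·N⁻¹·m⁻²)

9.06×10^6 V/m

By cylindrical symmetry E is radial; use a coaxial Gaussian cylinder of radius 590 mm and length L (r > 157 mm, full cross-section enclosed).
λ_enc = ρ·πR² = (-3.84×10^-3)π(0.157)² = -2.974×10^-4 C/m.
Applying ∮E·dA = Q_enc/ε₀ with the end caps contributing no flux:
E = |λ_enc|/(2πε₀r) = (2.974e-4)/(2π·8.85×10^-12·0.59) = 9.06×10^6 N/C.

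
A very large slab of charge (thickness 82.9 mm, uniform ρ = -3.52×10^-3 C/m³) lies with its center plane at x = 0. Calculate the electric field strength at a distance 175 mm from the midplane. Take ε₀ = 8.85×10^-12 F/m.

|E| ≈ 1.65e7 N/C

The point |x| = 175 mm lies outside the slab (half-thickness 0.04145 m). A symmetric pillbox spanning the full slab encloses Q_enc = ρ·d·A.
Flux = 2EA ⇒ E = |ρ|d/(2ε₀), independent of distance outside.
E = (3.52×10^-3)(0.0829)/(2·8.85×10^-12) = 1.65×10^7 N/C.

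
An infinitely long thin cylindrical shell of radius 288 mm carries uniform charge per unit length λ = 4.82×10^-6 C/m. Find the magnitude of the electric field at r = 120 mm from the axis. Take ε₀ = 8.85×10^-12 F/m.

Take a coaxial cylindrical Gaussian surface of radius r = 120 mm and length L (r < 288 mm, inside the shell).
No charge is enclosed, so Gauss's law gives E·2πrL = 0 ⇒ E = 0.

|E| = 0 N/C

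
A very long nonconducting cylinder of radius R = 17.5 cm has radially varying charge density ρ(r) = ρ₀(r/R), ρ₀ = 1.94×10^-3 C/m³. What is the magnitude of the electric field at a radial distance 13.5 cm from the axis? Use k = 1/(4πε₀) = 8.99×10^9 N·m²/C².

Coaxial Gaussian cylinder, radius r = 13.5 cm, length L (r < R).
Integrating ρ over the cross-section to radius r: λ_enc = (2πρ₀/R) ∫₀^r r'^2 dr' = 2πρ₀ r^3/(3·R) = 5.712×10^-5 C/m.
Since E is radial and uniform over the curved surface, Φ = E·2πrL = Q_enc/ε₀ = λ_enc L/ε₀.
E = 2k|λ_enc|/r = 2(8.99×10^9)(5.712×10^-5)/(0.135) = 7.61×10^6 N/C.

|E| ≈ 7.61×10^6 V/m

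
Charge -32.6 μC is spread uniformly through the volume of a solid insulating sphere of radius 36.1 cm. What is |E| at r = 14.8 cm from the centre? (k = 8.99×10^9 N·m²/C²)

E = 9.22×10^5 N/C

Symmetry ⇒ E = E(r) r̂. Gaussian sphere of radius r = 14.8 cm (r < R).
For a uniform sphere the enclosed fraction is (r/R)³, so Q_enc = (-32.6 μC)(0.148/0.361)³ = -2.246×10^-6 C.
Gauss's law: E·4πr² = Q_enc/ε₀.
E = k|Q_enc|/r² = (8.99×10^9)(2.246e-6)/(0.148)² = 9.22e5 N/C.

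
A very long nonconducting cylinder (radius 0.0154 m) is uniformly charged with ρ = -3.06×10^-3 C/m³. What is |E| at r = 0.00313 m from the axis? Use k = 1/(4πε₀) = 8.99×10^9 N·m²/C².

E = 5.41e5 V/m

Take a coaxial cylindrical Gaussian surface of radius r = 0.00313 m and length L (r < R).
Charge inside radius r per length L is ρ·πr²·L, so λ_enc = ρπr² = -9.418×10^-8 C/m.
Since E is radial and uniform over the curved surface, Φ = E·2πrL = Q_enc/ε₀ = λ_enc L/ε₀.
E = 2k|λ_enc|/r = 2(8.99×10^9)(9.418e-8)/(0.00313) = 5.41e5 N/C.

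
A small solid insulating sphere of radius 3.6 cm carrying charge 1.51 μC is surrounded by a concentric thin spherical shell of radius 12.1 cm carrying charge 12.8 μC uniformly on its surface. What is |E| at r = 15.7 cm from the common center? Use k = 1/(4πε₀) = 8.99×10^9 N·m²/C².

E = 5.22e6 N/C

By spherical symmetry E is radial; choose a Gaussian sphere of radius r = 15.7 cm (r > 12.1 cm, enclosing both).
Q_enc = (1.51 μC) + (12.8 μC) = 1.431×10^-5 C.
Applying ∮E·dA = Q_enc/ε₀ with Φ = E(4πr²):
E = k|Q_enc|/r² = (8.99×10^9)(1.431×10^-5)/(0.157)² = 5.22×10^6 N/C.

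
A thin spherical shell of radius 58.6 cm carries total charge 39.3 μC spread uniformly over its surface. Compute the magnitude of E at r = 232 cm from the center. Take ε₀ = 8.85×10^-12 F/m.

E = 6.57×10^4 N/C

Take a concentric spherical Gaussian surface of radius r = 232 cm (r > 58.6 cm).
The entire shell is enclosed: Q_enc = 3.93×10^-5 C.
Since E is radial and uniform over the Gaussian sphere, Φ = E·4πr² = Q_enc/ε₀.
E = |Q_enc|/(4πε₀r²) = (3.93×10^-5)/(4π·8.85×10^-12·(2.32)²) = 6.57×10^4 N/C.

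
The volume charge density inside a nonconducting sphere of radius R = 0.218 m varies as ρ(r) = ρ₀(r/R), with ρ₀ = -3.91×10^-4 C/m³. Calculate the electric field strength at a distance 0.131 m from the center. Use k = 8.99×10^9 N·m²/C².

E ≈ 8.69×10^5 N/C

Use a concentric Gaussian sphere at r = 0.131 m (r < R).
Integrate the density: Q_enc = 4π ∫₀^r ρ₀(r'/R)^1 r'² dr' = 4πρ₀ r^4/(4·R) = -1.659e-6 C.
Gauss's law: E·4πr² = Q_enc/ε₀.
E = k|Q_enc|/r² = (8.99×10^9)(1.659e-6)/(0.131)² = 8.69×10^5 N/C.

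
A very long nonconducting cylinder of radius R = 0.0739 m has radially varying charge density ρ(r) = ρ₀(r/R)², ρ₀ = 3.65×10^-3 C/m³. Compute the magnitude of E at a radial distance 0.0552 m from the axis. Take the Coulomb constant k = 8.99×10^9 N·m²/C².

Choose a coaxial cylinder of radius r = 0.0552 m (arbitrary length L) as the Gaussian surface (r < R).
λ_enc = ∫₀^r ρ(r')·2πr' dr' = (2πρ₀/R²)·r^4/4 = 9.747e-6 C/m.
Applying ∮E·dA = Q_enc/ε₀ with the end caps contributing no flux:
E = 2k|λ_enc|/r = 2(8.99×10^9)(9.747×10^-6)/(0.0552) = 3.17×10^6 N/C.

E = 3.17×10^6 N/C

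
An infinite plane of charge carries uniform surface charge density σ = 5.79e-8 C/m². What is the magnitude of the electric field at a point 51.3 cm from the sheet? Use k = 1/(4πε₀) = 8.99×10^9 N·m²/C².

|E| ≈ 3.27e3 N/C

The symmetry is planar: E is normal to the sheet and the same magnitude on both sides. Take a pillbox straddling the sheet with end-cap area A.
Only the two end caps contribute flux: Φ = 2EA. With Q_enc = σA, Gauss's law gives E = |σ|/(2ε₀).
E = 2πk|σ| = 2π(8.99×10^9)(5.79e-8) = 3.27×10^3 N/C.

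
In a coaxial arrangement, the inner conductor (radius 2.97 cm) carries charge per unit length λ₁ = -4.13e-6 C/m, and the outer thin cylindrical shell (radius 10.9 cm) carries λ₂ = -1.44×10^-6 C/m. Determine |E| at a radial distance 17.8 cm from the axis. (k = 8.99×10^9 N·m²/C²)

|E| = 5.63×10^5 V/m

Choose a coaxial cylinder of radius r = 17.8 cm (arbitrary length L) as the Gaussian surface (r > 10.9 cm, enclosing both).
λ_enc = λ₁ + λ₂ = (-4.13e-6) + (-1.44×10^-6) = -5.57×10^-6 C/m.
Since E is radial and uniform over the curved surface, Φ = E·2πrL = Q_enc/ε₀ = λ_enc L/ε₀.
E = 2k|λ_enc|/r = 2(8.99×10^9)(5.57e-6)/(0.178) = 5.63e5 N/C.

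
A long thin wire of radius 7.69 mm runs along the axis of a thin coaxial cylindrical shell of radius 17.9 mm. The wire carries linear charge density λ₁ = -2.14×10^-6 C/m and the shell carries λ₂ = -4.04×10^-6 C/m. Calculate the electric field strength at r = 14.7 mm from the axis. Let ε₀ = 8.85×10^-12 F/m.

2.62×10^6 N/C

By cylindrical symmetry E is radial; use a coaxial Gaussian cylinder of radius 14.7 mm and length L (between the conductors, 7.69 mm < r < 17.9 mm).
Only the inner wire is enclosed; the outer shell contributes nothing inside itself. λ_enc = λ₁ = -2.14×10^-6 C/m.
Since E is radial and uniform over the curved surface, Φ = E·2πrL = Q_enc/ε₀ = λ_enc L/ε₀.
E = |λ_enc|/(2πε₀r) = (2.14×10^-6)/(2π·8.85×10^-12·0.0147) = 2.62×10^6 N/C.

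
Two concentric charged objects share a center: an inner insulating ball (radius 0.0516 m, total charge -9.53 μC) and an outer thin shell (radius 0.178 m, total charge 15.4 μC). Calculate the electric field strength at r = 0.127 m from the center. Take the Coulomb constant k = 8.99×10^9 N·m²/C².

By spherical symmetry E is radial; choose a Gaussian sphere of radius r = 0.127 m (between the bodies, 0.0516 m < r < 0.178 m).
The shell at 0.178 m lies outside the Gaussian surface, so Q_enc = -9.53 μC = -9.53×10^-6 C.
Applying ∮E·dA = Q_enc/ε₀ with Φ = E(4πr²):
E = k|Q_enc|/r² = (8.99×10^9)(9.53×10^-6)/(0.127)² = 5.31e6 N/C.

|E| ≈ 5.31e6 N/C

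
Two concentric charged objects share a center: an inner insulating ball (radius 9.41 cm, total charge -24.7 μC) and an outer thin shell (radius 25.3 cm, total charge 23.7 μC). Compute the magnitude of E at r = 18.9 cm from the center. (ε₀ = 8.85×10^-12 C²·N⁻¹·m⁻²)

By spherical symmetry E is radial; choose a Gaussian sphere of radius r = 18.9 cm (between the bodies, 9.41 cm < r < 25.3 cm).
Only the inner charge is enclosed; the outer shell contributes nothing inside itself. Q_enc = -24.7 μC = -2.47×10^-5 C.
Applying ∮E·dA = Q_enc/ε₀ with Φ = E(4πr²):
E = |Q_enc|/(4πε₀r²) = (2.47×10^-5)/(4π·8.85×10^-12·(0.189)²) = 6.22e6 N/C.

E ≈ 6.22×10^6 V/m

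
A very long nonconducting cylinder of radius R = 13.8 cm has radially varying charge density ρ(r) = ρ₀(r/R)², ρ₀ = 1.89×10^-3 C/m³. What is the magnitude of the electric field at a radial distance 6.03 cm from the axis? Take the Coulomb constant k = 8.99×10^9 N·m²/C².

6.15×10^5 N/C

Coaxial Gaussian cylinder, radius r = 6.03 cm, length L (r < R).
λ_enc = ∫₀^r ρ(r')·2πr' dr' = (2πρ₀/R²)·r^4/4 = 2.061e-6 C/m.
Gauss's law: E·2πrL = λ_enc L/ε₀.
E = 2k|λ_enc|/r = 2(8.99×10^9)(2.061×10^-6)/(0.0603) = 6.15×10^5 N/C.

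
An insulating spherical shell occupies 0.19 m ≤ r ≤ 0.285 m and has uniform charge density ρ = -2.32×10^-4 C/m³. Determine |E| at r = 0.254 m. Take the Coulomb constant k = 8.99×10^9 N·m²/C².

E = 1.29e6 N/C

Symmetry ⇒ E = E(r) r̂. Gaussian sphere of radius r = 0.254 m (within the shell material, 0.19 m < r < 0.285 m).
Only the shell between 0.19 m and r is enclosed: Q_enc = ρ·(4π/3)(r³ − a³) = (-2.32×10^-4)·(4π/3)·((0.254)³ − (0.19)³) = -9.259×10^-6 C.
Applying ∮E·dA = Q_enc/ε₀ with Φ = E(4πr²):
E = k|Q_enc|/r² = (8.99×10^9)(9.259×10^-6)/(0.254)² = 1.29e6 N/C.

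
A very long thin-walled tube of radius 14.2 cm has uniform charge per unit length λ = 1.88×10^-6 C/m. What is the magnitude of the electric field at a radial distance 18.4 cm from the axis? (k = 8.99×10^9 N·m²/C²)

|E| ≈ 1.84×10^5 N/C

Coaxial Gaussian cylinder, radius r = 18.4 cm, length L (r > 14.2 cm).
The full line charge is enclosed: λ_enc = 1.88×10^-6 C/m.
Applying ∮E·dA = Q_enc/ε₀ with the end caps contributing no flux:
E = 2k|λ_enc|/r = 2(8.99×10^9)(1.88×10^-6)/(0.184) = 1.84×10^5 N/C.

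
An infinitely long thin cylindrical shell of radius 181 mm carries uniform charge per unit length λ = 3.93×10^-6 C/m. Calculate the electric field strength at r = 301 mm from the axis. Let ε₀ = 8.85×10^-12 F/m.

|E| = 2.35×10^5 V/m

Choose a coaxial cylinder of radius r = 301 mm (arbitrary length L) as the Gaussian surface (r > 181 mm).
The full line charge is enclosed: λ_enc = 3.93×10^-6 C/m.
Since E is radial and uniform over the curved surface, Φ = E·2πrL = Q_enc/ε₀ = λ_enc L/ε₀.
E = |λ_enc|/(2πε₀r) = (3.93e-6)/(2π·8.85×10^-12·0.301) = 2.35×10^5 N/C.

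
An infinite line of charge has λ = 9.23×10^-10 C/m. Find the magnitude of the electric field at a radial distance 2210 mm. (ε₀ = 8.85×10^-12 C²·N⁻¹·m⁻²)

Coaxial Gaussian cylinder, radius r = 2210 mm, length L.
Q_enc = λL, so λ_enc = 9.23×10^-10 C/m.
Gauss's law: E·2πrL = λ_enc L/ε₀.
E = |λ_enc|/(2πε₀r) = (9.23e-10)/(2π·8.85×10^-12·2.21) = 7.51 N/C.

|E| = 7.51 V/m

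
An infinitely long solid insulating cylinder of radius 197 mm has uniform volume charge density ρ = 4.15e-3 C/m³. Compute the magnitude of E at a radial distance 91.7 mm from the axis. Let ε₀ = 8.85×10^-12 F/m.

|E| ≈ 2.15×10^7 N/C

Coaxial Gaussian cylinder, radius r = 91.7 mm, length L (r < R).
Enclosed charge per unit length: λ_enc = ρ·πr² = (4.15×10^-3)π(0.0917)² = 1.096e-4 C/m.
By Gauss's law (flux through the curved wall only), E·2πrL = λ_enc L/ε₀.
E = |λ_enc|/(2πε₀r) = (1.096×10^-4)/(2π·8.85×10^-12·0.0917) = 2.15×10^7 N/C.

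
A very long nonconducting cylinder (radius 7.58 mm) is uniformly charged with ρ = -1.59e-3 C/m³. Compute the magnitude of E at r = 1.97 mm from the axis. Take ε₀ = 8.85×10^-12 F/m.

By cylindrical symmetry E is radial; use a coaxial Gaussian cylinder of radius 1.97 mm and length L (r < R).
Enclosed charge per unit length: λ_enc = ρ·πr² = (-1.59×10^-3)π(0.00197)² = -1.939e-8 C/m.
Applying ∮E·dA = Q_enc/ε₀ with the end caps contributing no flux:
E = |λ_enc|/(2πε₀r) = (1.939×10^-8)/(2π·8.85×10^-12·0.00197) = 1.77e5 N/C.

E = 1.77×10^5 N/C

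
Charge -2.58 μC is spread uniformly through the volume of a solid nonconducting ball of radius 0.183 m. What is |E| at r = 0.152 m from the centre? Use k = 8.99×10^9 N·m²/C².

E ≈ 5.75×10^5 V/m

Use a concentric Gaussian sphere at r = 0.152 m (r < R).
Only the charge within r is enclosed: Q_enc = Q·(r/R)³ = (-2.58 μC)·(0.152 m/0.183 m)³ = -1.478×10^-6 C.
Applying ∮E·dA = Q_enc/ε₀ with Φ = E(4πr²):
E = k|Q_enc|/r² = (8.99×10^9)(1.478×10^-6)/(0.152)² = 5.75e5 N/C.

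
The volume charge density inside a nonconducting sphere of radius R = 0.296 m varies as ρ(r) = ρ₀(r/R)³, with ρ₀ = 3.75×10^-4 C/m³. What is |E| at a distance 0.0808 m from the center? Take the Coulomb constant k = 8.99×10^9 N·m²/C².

Use a concentric Gaussian sphere at r = 0.0808 m (r < R).
Integrate the density: Q_enc = 4π ∫₀^r ρ₀(r'/R)^3 r'² dr' = 4πρ₀ r^6/(6·R³) = 8.427×10^-9 C.
Gauss's law: E·4πr² = Q_enc/ε₀.
E = k|Q_enc|/r² = (8.99×10^9)(8.427×10^-9)/(0.0808)² = 1.16e4 N/C.

1.16e4 N/C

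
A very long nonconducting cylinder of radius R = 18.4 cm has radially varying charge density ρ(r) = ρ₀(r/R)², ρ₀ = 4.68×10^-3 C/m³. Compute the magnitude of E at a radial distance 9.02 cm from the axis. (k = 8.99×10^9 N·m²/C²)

|E| = 2.87×10^6 V/m

Choose a coaxial cylinder of radius r = 9.02 cm (arbitrary length L) as the Gaussian surface (r < R).
λ_enc = ∫₀^r ρ(r')·2πr' dr' = (2πρ₀/R²)·r^4/4 = 1.437e-5 C/m.
Applying ∮E·dA = Q_enc/ε₀ with the end caps contributing no flux:
E = 2k|λ_enc|/r = 2(8.99×10^9)(1.437×10^-5)/(0.0902) = 2.87e6 N/C.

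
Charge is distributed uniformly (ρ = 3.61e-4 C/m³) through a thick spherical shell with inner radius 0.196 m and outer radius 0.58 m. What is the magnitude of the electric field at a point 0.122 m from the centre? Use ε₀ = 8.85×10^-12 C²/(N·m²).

E = 0 (no enclosed charge)

Take a concentric spherical Gaussian surface of radius r = 0.122 m (r < 0.196 m, inside the empty cavity).
No charge is enclosed, so by Gauss's law E·4πr² = 0 ⇒ E = 0.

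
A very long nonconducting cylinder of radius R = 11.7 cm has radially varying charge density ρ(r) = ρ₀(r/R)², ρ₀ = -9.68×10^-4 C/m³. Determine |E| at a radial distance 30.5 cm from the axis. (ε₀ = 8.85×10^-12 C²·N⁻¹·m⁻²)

Choose a coaxial cylinder of radius r = 30.5 cm (arbitrary length L) as the Gaussian surface (r > R, full charge per length enclosed).
λ_enc = 2π ∫₀^R ρ₀(r'/R)^2 r' dr' = 2πρ₀R²/4 = -2.081×10^-5 C/m.
By Gauss's law (flux through the curved wall only), E·2πrL = λ_enc L/ε₀.
E = |λ_enc|/(2πε₀r) = (2.081×10^-5)/(2π·8.85×10^-12·0.305) = 1.23×10^6 N/C.

|E| = 1.23×10^6 N/C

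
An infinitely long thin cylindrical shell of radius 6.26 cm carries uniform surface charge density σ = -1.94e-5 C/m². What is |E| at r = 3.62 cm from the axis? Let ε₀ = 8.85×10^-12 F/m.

E = 0 (no enclosed charge)

Choose a coaxial cylinder of radius r = 3.62 cm (arbitrary length L) as the Gaussian surface (r < 6.26 cm, inside the shell).
No charge is enclosed, so Gauss's law gives E·2πrL = 0 ⇒ E = 0.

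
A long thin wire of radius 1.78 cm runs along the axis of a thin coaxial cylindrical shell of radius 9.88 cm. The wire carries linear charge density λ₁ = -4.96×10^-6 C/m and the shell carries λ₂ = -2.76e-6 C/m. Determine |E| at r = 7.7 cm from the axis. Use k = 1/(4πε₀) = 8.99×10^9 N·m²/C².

1.16e6 V/m

Take a coaxial cylindrical Gaussian surface of radius r = 7.7 cm and length L (between the conductors, 1.78 cm < r < 9.88 cm).
The shell at 9.88 cm lies outside the Gaussian surface, so λ_enc = λ₁ = -4.96×10^-6 C/m.
Gauss's law: E·2πrL = λ_enc L/ε₀.
E = 2k|λ_enc|/r = 2(8.99×10^9)(4.96e-6)/(0.077) = 1.16×10^6 N/C.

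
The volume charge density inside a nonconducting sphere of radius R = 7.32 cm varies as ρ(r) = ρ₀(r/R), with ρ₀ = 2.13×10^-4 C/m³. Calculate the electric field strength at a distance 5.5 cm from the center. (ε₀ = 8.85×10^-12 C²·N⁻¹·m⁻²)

Symmetry ⇒ E = E(r) r̂. Gaussian sphere of radius r = 5.5 cm (r < R).
Q_enc = ∫₀^r ρ(r')·4πr'² dr' = (4πρ₀/R) ∫₀^r r'^3 dr' = 4πρ₀ r^4/(4·R) = 8.365e-8 C.
Since E is radial and uniform over the Gaussian sphere, Φ = E·4πr² = Q_enc/ε₀.
E = |Q_enc|/(4πε₀r²) = (8.365×10^-8)/(4π·8.85×10^-12·(0.055)²) = 2.49×10^5 N/C.

2.49×10^5 N/C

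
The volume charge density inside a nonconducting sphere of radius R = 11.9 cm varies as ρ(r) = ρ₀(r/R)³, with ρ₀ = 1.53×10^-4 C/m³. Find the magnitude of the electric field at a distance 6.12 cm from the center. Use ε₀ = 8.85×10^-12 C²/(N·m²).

By spherical symmetry E is radial; choose a Gaussian sphere of radius r = 6.12 cm (r < R).
Q_enc = ∫₀^r ρ(r')·4πr'² dr' = (4πρ₀/R³) ∫₀^r r'^5 dr' = 4πρ₀ r^6/(6·R³) = 9.991e-9 C.
Since E is radial and uniform over the Gaussian sphere, Φ = E·4πr² = Q_enc/ε₀.
E = |Q_enc|/(4πε₀r²) = (9.991×10^-9)/(4π·8.85×10^-12·(0.0612)²) = 2.40×10^4 N/C.

|E| = 2.40e4 N/C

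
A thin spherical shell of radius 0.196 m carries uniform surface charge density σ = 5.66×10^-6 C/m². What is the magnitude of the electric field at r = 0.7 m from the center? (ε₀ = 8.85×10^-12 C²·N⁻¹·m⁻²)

Take a concentric spherical Gaussian surface of radius r = 0.7 m (r > 0.196 m).
The entire shell is enclosed: Q_enc = σ·4πR² = (5.66e-6)·4π·(0.196)² = 2.732×10^-6 C.
Gauss's law: E·4πr² = Q_enc/ε₀.
E = |Q_enc|/(4πε₀r²) = (2.732×10^-6)/(4π·8.85×10^-12·(0.7)²) = 5.01×10^4 N/C.

5.01×10^4 N/C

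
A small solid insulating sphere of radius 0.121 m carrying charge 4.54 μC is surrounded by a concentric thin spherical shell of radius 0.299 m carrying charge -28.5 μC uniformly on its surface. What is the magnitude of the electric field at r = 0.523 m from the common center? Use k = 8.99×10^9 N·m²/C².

By spherical symmetry E is radial; choose a Gaussian sphere of radius r = 0.523 m (r > 0.299 m, enclosing both).
Q_enc = (4.54 μC) + (-28.5 μC) = -2.396×10^-5 C.
Applying ∮E·dA = Q_enc/ε₀ with Φ = E(4πr²):
E = k|Q_enc|/r² = (8.99×10^9)(2.396e-5)/(0.523)² = 7.87e5 N/C.

|E| = 7.87×10^5 N/C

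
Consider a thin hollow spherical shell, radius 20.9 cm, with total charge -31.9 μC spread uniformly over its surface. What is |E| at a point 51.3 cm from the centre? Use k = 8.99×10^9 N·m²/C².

E = 1.09×10^6 N/C

By spherical symmetry E is radial; choose a Gaussian sphere of radius r = 51.3 cm (r > 20.9 cm).
The entire shell is enclosed: Q_enc = -3.19×10^-5 C.
Gauss's law: E·4πr² = Q_enc/ε₀.
E = k|Q_enc|/r² = (8.99×10^9)(3.19×10^-5)/(0.513)² = 1.09×10^6 N/C.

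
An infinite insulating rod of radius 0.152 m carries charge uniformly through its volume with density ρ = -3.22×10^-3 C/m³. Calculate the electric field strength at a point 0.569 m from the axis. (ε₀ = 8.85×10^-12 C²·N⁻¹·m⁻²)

E = 7.39e6 N/C

Choose a coaxial cylinder of radius r = 0.569 m (arbitrary length L) as the Gaussian surface (r > 0.152 m, full cross-section enclosed).
λ_enc = ρ·πR² = (-3.22e-3)π(0.152)² = -2.337×10^-4 C/m.
Applying ∮E·dA = Q_enc/ε₀ with the end caps contributing no flux:
E = |λ_enc|/(2πε₀r) = (2.337×10^-4)/(2π·8.85×10^-12·0.569) = 7.39×10^6 N/C.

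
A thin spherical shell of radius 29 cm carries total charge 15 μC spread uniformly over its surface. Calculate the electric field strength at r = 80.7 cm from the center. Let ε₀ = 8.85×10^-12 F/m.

Symmetry ⇒ E = E(r) r̂. Gaussian sphere of radius r = 80.7 cm (r > 29 cm).
The entire shell is enclosed: Q_enc = 1.50×10^-5 C.
By Gauss's law, ∮E·dA = E·4πr² = Q_enc/ε₀.
E = |Q_enc|/(4πε₀r²) = (1.50×10^-5)/(4π·8.85×10^-12·(0.807)²) = 2.07×10^5 N/C.

|E| = 2.07e5 V/m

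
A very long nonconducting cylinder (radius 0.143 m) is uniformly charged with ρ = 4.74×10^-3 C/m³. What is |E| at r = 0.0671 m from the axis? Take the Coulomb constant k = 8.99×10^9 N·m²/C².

1.80×10^7 N/C

Coaxial Gaussian cylinder, radius r = 0.0671 m, length L (r < R).
Charge inside radius r per length L is ρ·πr²·L, so λ_enc = ρπr² = 6.705×10^-5 C/m.
Since E is radial and uniform over the curved surface, Φ = E·2πrL = Q_enc/ε₀ = λ_enc L/ε₀.
E = 2k|λ_enc|/r = 2(8.99×10^9)(6.705×10^-5)/(0.0671) = 1.80×10^7 N/C.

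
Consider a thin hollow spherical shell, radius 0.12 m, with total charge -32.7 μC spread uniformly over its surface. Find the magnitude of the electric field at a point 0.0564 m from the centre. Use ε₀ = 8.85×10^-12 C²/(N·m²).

Use a concentric Gaussian sphere at r = 0.0564 m (inside the shell, r < 0.12 m).
All the charge is outside the Gaussian surface: Q_enc = 0, hence E = 0 everywhere inside the shell.

|E| = 0 N/C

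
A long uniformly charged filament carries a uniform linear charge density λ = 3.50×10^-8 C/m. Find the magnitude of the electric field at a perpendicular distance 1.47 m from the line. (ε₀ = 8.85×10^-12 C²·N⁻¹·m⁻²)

Coaxial Gaussian cylinder, radius r = 1.47 m, length L.
Q_enc = λL, so λ_enc = 3.50×10^-8 C/m.
Gauss's law: E·2πrL = λ_enc L/ε₀.
E = |λ_enc|/(2πε₀r) = (3.50×10^-8)/(2π·8.85×10^-12·1.47) = 428 N/C.

|E| = 428 V/m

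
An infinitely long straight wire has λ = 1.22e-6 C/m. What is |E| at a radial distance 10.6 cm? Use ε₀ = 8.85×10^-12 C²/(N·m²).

E ≈ 2.07×10^5 N/C

Choose a coaxial cylinder of radius r = 10.6 cm (arbitrary length L) as the Gaussian surface.
Q_enc = λL, so λ_enc = 1.22e-6 C/m.
Applying ∮E·dA = Q_enc/ε₀ with the end caps contributing no flux:
E = |λ_enc|/(2πε₀r) = (1.22×10^-6)/(2π·8.85×10^-12·0.106) = 2.07×10^5 N/C.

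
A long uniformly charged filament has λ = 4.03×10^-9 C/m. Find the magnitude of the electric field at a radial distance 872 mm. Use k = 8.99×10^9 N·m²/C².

E = 83.1 N/C

By cylindrical symmetry E is radial; use a coaxial Gaussian cylinder of radius 872 mm and length L.
Q_enc = λL, so λ_enc = 4.03×10^-9 C/m.
Gauss's law: E·2πrL = λ_enc L/ε₀.
E = 2k|λ_enc|/r = 2(8.99×10^9)(4.03e-9)/(0.872) = 83.1 N/C.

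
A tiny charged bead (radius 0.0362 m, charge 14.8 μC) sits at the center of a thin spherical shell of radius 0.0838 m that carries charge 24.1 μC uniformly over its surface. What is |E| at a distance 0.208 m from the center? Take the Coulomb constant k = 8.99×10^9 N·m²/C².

|E| = 8.08e6 N/C

Use a concentric Gaussian sphere at r = 0.208 m (r > 0.0838 m, enclosing both).
Q_enc = (14.8 μC) + (24.1 μC) = 3.89e-5 C.
Gauss's law: E·4πr² = Q_enc/ε₀.
E = k|Q_enc|/r² = (8.99×10^9)(3.89e-5)/(0.208)² = 8.08×10^6 N/C.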